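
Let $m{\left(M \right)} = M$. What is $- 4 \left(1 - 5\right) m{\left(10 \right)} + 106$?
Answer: $266$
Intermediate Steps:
$- 4 \left(1 - 5\right) m{\left(10 \right)} + 106 = - 4 \left(1 - 5\right) 10 + 106 = \left(-4\right) \left(-4\right) 10 + 106 = 16 \cdot 10 + 106 = 160 + 106 = 266$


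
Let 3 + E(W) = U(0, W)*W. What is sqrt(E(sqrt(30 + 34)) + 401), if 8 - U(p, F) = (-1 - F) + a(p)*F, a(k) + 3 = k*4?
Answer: 11*sqrt(6) ≈ 26.944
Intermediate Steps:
a(k) = -3 + 4*k (a(k) = -3 + k*4 = -3 + 4*k)
U(p, F) = 9 + F - F*(-3 + 4*p) (U(p, F) = 8 - ((-1 - F) + (-3 + 4*p)*F) = 8 - ((-1 - F) + F*(-3 + 4*p)) = 8 - (-1 - F + F*(-3 + 4*p)) = 8 + (1 + F - F*(-3 + 4*p)) = 9 + F - F*(-3 + 4*p))
E(W) = -3 + W*(9 + 4*W) (E(W) = -3 + (9 + W - W*(-3 + 4*0))*W = -3 + (9 + W - W*(-3 + 0))*W = -3 + (9 + W - 1*W*(-3))*W = -3 + (9 + W + 3*W)*W = -3 + (9 + 4*W)*W = -3 + W*(9 + 4*W))
sqrt(E(sqrt(30 + 34)) + 401) = sqrt((-3 + sqrt(30 + 34)*(9 + 4*sqrt(30 + 34))) + 401) = sqrt((-3 + sqrt(64)*(9 + 4*sqrt(64))) + 401) = sqrt((-3 + 8*(9 + 4*8)) + 401) = sqrt((-3 + 8*(9 + 32)) + 401) = sqrt((-3 + 8*41) + 401) = sqrt((-3 + 328) + 401) = sqrt(325 + 401) = sqrt(726) = 11*sqrt(6)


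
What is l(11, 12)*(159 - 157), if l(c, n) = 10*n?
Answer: 240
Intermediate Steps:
l(11, 12)*(159 - 157) = (10*12)*(159 - 157) = 120*2 = 240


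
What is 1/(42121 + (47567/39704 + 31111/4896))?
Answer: 24298848/1023675291505 ≈ 2.3737e-5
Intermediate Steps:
1/(42121 + (47567/39704 + 31111/4896)) = 1/(42121 + 183514897/24298848) = 1/(1023675291505/24298848) = 24298848/1023675291505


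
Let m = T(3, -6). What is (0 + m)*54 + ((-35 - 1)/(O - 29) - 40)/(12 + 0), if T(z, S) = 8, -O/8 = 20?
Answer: 27007/63 ≈ 428.68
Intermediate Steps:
O = -160 (O = -8*20 = -160)
m = 8
(0 + m)*54 + ((-35 - 1)/(O - 29) - 40)/(12 + 0) = (0 + 8)*54 + ((-35 - 1)/(-160 - 29) - 40)/(12 + 0) = 8*54 + (-36/(-189) - 40)/12 = 432 + (-36*(-1/189) - 40)*(1/12) = 432 + (4/21 - 40)*(1/12) = 432 - 836/21*1/12 = 432 - 209/63 = 27007/63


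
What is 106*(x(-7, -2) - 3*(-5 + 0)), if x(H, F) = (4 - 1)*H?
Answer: -636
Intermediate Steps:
x(H, F) = 3*H
106*(x(-7, -2) - 3*(-5 + 0)) = 106*(3*(-7) - 3*(-5 + 0)) = 106*(-21 - 3*(-5)) = 106*(-21 + 15) = 106*(-6) = -636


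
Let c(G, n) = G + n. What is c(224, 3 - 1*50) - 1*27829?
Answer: -27652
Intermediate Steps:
c(224, 3 - 1*50) - 1*27829 = (224 + (3 - 1*50)) - 1*27829 = (224 + (3 - 50)) - 27829 = (224 - 47) - 27829 = 177 - 27829 = -27652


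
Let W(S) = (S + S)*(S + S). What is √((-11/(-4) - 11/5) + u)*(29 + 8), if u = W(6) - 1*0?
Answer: 259*√295/10 ≈ 444.85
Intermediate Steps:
W(S) = 4*S² (W(S) = (2*S)*(2*S) = 4*S²)
u = 144 (u = 4*6² - 1*0 = 4*36 + 0 = 144 + 0 = 144)
√((-11/(-4) - 11/5) + u)*(29 + 8) = √((-11/(-4) - 11/5) + 144)*(29 + 8) = √((-11*(-¼) - 11*⅕) + 144)*37 = √((11/4 - 11/5) + 144)*37 = √(11/20 + 144)*37 = √(2891/20)*37 = (7*√295/10)*37 = 259*√295/10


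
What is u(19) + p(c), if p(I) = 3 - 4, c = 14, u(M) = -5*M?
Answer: -96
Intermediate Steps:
p(I) = -1
u(19) + p(c) = -5*19 - 1 = -95 - 1 = -96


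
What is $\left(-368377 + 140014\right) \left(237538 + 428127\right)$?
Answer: $-152013256395$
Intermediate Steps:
$\left(-368377 + 140014\right) \left(237538 + 428127\right) = \left(-228363\right) 665665 = -152013256395$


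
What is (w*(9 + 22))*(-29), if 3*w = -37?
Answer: 33263/3 ≈ 11088.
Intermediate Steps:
w = -37/3 (w = (1/3)*(-37) = -37/3 ≈ -12.333)
(w*(9 + 22))*(-29) = -37*(9 + 22)/3*(-29) = -37/3*31*(-29) = -1147/3*(-29) = 33263/3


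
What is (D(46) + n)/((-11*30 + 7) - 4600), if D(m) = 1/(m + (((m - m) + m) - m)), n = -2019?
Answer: 92873/226458 ≈ 0.41011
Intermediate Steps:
D(m) = 1/m (D(m) = 1/(m + ((0 + m) - m)) = 1/(m + (m - m)) = 1/(m + 0) = 1/m)
(D(46) + n)/((-11*30 + 7) - 4600) = (1/46 - 2019)/((-11*30 + 7) - 4600) = (1/46 - 2019)/((-330 + 7) - 4600) = -92873/(46*(-323 - 4600)) = -92873/46/(-4923) = -92873/46*(-1/4923) = 92873/226458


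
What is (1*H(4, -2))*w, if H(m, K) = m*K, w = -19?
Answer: 152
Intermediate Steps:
H(m, K) = K*m
(1*H(4, -2))*w = (1*(-2*4))*(-19) = (1*(-8))*(-19) = -8*(-19) = 152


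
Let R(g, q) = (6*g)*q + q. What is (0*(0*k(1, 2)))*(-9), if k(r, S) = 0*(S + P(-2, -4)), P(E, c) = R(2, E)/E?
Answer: 0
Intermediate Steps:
R(g, q) = q + 6*g*q (R(g, q) = 6*g*q + q = q + 6*g*q)
P(E, c) = 13 (P(E, c) = (E*(1 + 6*2))/E = (E*(1 + 12))/E = (E*13)/E = (13*E)/E = 13)
k(r, S) = 0 (k(r, S) = 0*(S + 13) = 0*(13 + S) = 0)
(0*(0*k(1, 2)))*(-9) = (0*(0*0))*(-9) = (0*0)*(-9) = 0*(-9) = 0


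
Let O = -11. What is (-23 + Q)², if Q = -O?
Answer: 144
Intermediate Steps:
Q = 11 (Q = -1*(-11) = 11)
(-23 + Q)² = (-23 + 11)² = (-12)² = 144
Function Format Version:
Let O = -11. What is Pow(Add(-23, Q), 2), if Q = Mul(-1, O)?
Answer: 144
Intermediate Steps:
Q = 11 (Q = Mul(-1, -11) = 11)
Pow(Add(-23, Q), 2) = Pow(Add(-23, 11), 2) = Pow(-12, 2) = 144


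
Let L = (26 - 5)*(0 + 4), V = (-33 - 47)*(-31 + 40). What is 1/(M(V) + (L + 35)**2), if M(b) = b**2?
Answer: 1/532561 ≈ 1.8777e-6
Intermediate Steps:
V = -720 (V = -80*9 = -720)
L = 84 (L = 21*4 = 84)
1/(M(V) + (L + 35)**2) = 1/((-720)**2 + (84 + 35)**2) = 1/(518400 + 119**2) = 1/(518400 + 14161) = 1/532561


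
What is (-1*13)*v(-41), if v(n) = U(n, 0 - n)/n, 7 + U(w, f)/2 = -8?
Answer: -390/41 ≈ -9.5122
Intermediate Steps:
U(w, f) = -30 (U(w, f) = -14 + 2*(-8) = -14 - 16 = -30)
v(n) = -30/n
(-1*13)*v(-41) = (-1*13)*(-30/(-41)) = -(-390)*(-1)/41 = -13*30/41 = -390/41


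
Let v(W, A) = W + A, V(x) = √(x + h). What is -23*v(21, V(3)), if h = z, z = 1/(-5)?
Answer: -483 - 23*√70/5 ≈ -521.49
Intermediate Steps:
z = -⅕ ≈ -0.20000
h = -⅕ ≈ -0.20000
V(x) = √(-⅕ + x) (V(x) = √(x - ⅕) = √(-⅕ + x))
v(W, A) = A + W
-23*v(21, V(3)) = -23*(√(-5 + 25*3)/5 + 21) = -23*(√(-5 + 75)/5 + 21) = -23*(√70/5 + 21) = -23*(21 + √70/5) = -483 - 23*√70/5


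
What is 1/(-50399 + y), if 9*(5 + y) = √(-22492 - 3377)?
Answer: -1360908/68595215455 - 3*I*√25869/68595215455 ≈ -1.984e-5 - 7.0342e-9*I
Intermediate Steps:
y = -5 + I*√25869/9 (y = -5 + √(-22492 - 3377)/9 = -5 + √(-25869)/9 = -5 + (I*√25869)/9 = -5 + I*√25869/9 ≈ -5.0 + 17.871*I)
1/(-50399 + y) = 1/(-50399 + (-5 + I*√25869/9)) = 1/(-50404 + I*√25869/9)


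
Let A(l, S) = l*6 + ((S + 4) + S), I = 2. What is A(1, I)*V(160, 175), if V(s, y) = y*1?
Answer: 2450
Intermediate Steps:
V(s, y) = y
A(l, S) = 4 + 2*S + 6*l (A(l, S) = 6*l + ((4 + S) + S) = 6*l + (4 + 2*S) = 4 + 2*S + 6*l)
A(1, I)*V(160, 175) = (4 + 2*2 + 6*1)*175 = (4 + 4 + 6)*175 = 14*175 = 2450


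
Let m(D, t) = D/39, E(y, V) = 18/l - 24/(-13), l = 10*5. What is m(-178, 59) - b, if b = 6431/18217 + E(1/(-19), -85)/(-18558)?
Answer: -180082220387/36624367650 ≈ -4.9170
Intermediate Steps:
l = 50
E(y, V) = 717/325 (E(y, V) = 18/50 - 24/(-13) = 18*(1/50) - 24*(-1/13) = 9/25 + 24/13 = 717/325)
m(D, t) = D/39 (m(D, t) = D*(1/39) = D/39)
b = 12924850087/36624367650 (b = 6431/18217 + (717/325)/(-18558) = 6431*(1/18217) + (717/325)*(-1/18558) = 6431/18217 - 239/2010450 = 12924850087/36624367650 ≈ 0.35290)
m(-178, 59) - b = (1/39)*(-178) - 1*12924850087/36624367650 = -178/39 - 12924850087/36624367650 = -180082220387/36624367650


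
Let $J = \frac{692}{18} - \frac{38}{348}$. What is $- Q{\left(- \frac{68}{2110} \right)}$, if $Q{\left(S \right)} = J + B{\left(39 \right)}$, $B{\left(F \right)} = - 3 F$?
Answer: $\frac{41063}{522} \approx 78.665$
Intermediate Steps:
$J = \frac{20011}{522}$ ($J = 692 \cdot \frac{1}{18} - \frac{19}{174} = \frac{346}{9} - \frac{19}{174} = \frac{20011}{522} \approx 38.335$)
$Q{\left(S \right)} = - \frac{41063}{522}$ ($Q{\left(S \right)} = \frac{20011}{522} - 117 = - \frac{41063}{522}$)
$- Q{\left(- \frac{68}{2110} \right)} = \left(-1\right) \left(- \frac{41063}{522}\right) = \frac{41063}{522}$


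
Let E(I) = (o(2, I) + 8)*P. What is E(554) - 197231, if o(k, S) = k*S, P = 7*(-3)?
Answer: -220667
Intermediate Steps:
P = -21
o(k, S) = S*k
E(I) = -168 - 42*I (E(I) = (I*2 + 8)*(-21) = (2*I + 8)*(-21) = (8 + 2*I)*(-21) = -168 - 42*I)
E(554) - 197231 = (-168 - 42*554) - 197231 = (-168 - 23268) - 197231 = -23436 - 197231 = -220667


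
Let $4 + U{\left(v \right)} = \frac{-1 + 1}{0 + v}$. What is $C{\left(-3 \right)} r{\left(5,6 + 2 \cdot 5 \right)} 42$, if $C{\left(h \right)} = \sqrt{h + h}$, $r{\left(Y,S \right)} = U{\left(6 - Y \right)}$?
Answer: $- 168 i \sqrt{6} \approx - 411.51 i$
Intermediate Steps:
$U{\left(v \right)} = -4$ ($U{\left(v \right)} = -4 + \frac{-1 + 1}{0 + v} = -4 + \frac{0}{v} = -4 + 0 = -4$)
$r{\left(Y,S \right)} = -4$
$C{\left(h \right)} = \sqrt{2} \sqrt{h}$ ($C{\left(h \right)} = \sqrt{2 h} = \sqrt{2} \sqrt{h}$)
$C{\left(-3 \right)} r{\left(5,6 + 2 \cdot 5 \right)} 42 = \sqrt{2} \sqrt{-3} \left(-4\right) 42 = \sqrt{2} i \sqrt{3} \left(-4\right) 42 = i \sqrt{6} \left(-4\right) 42 = - 4 i \sqrt{6} \cdot 42 = - 168 i \sqrt{6}$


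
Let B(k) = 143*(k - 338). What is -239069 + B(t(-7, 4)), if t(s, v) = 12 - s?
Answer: -284686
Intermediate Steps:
B(k) = -48334 + 143*k (B(k) = 143*(-338 + k) = -48334 + 143*k)
-239069 + B(t(-7, 4)) = -239069 + (-48334 + 143*(12 - 1*(-7))) = -239069 + (-48334 + 143*(12 + 7)) = -239069 + (-48334 + 143*19) = -239069 + (-48334 + 2717) = -239069 - 45617 = -284686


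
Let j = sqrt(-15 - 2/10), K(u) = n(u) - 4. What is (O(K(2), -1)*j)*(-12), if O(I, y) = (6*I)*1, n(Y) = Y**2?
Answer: 0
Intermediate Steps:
K(u) = -4 + u**2 (K(u) = u**2 - 4 = -4 + u**2)
j = 2*I*sqrt(95)/5 (j = sqrt(-15 - 2*1/10) = sqrt(-15 - 1/5) = sqrt(-76/5) = 2*I*sqrt(95)/5 ≈ 3.8987*I)
O(I, y) = 6*I
(O(K(2), -1)*j)*(-12) = ((6*(-4 + 2**2))*(2*I*sqrt(95)/5))*(-12) = ((6*(-4 + 4))*(2*I*sqrt(95)/5))*(-12) = ((6*0)*(2*I*sqrt(95)/5))*(-12) = (0*(2*I*sqrt(95)/5))*(-12) = 0*(-12) = 0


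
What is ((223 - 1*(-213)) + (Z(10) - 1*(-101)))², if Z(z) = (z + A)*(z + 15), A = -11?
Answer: 262144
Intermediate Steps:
Z(z) = (-11 + z)*(15 + z) (Z(z) = (z - 11)*(z + 15) = (-11 + z)*(15 + z))
((223 - 1*(-213)) + (Z(10) - 1*(-101)))² = ((223 - 1*(-213)) + ((-165 + 10² + 4*10) - 1*(-101)))² = ((223 + 213) + ((-165 + 100 + 40) + 101))² = (436 + (-25 + 101))² = (436 + 76)² = 512² = 262144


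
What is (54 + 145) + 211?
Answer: 410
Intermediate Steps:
(54 + 145) + 211 = 199 + 211 = 410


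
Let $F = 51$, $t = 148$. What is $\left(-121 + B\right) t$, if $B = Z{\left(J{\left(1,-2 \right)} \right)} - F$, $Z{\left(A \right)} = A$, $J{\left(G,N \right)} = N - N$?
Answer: $-25456$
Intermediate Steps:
$J{\left(G,N \right)} = 0$
$B = -51$ ($B = 0 - 51 = -51$)
$\left(-121 + B\right) t = \left(-121 - 51\right) 148 = \left(-172\right) 148 = -25456$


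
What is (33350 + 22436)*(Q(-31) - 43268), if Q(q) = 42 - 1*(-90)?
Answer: -2406384896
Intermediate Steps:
Q(q) = 132 (Q(q) = 42 + 90 = 132)
(33350 + 22436)*(Q(-31) - 43268) = (33350 + 22436)*(132 - 43268) = 55786*(-43136) = -2406384896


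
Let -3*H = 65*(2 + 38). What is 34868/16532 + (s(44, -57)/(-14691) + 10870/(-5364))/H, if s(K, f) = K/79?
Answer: 7847228931761953/3716494268307600 ≈ 2.1115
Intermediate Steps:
s(K, f) = K/79 (s(K, f) = K*(1/79) = K/79)
H = -2600/3 (H = -65*(2 + 38)/3 = -65*40/3 = -⅓*2600 = -2600/3 ≈ -866.67)
34868/16532 + (s(44, -57)/(-14691) + 10870/(-5364))/H = 34868/16532 + (((1/79)*44)/(-14691) + 10870/(-5364))/(-2600/3) = 34868*(1/16532) + ((44/79)*(-1/14691) + 10870*(-1/5364))*(-3/2600) = 8717/4133 + (-44/1160589 - 5435/2682)*(-3/2600) = 8717/4133 - 2102639741/1037566566*(-3/2600) = 8717/4133 + 2102639741/899224357200 = 7847228931761953/3716494268307600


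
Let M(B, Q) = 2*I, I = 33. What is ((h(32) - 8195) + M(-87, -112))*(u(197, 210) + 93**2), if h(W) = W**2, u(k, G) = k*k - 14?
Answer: -337089620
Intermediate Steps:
u(k, G) = -14 + k**2 (u(k, G) = k**2 - 14 = -14 + k**2)
M(B, Q) = 66 (M(B, Q) = 2*33 = 66)
((h(32) - 8195) + M(-87, -112))*(u(197, 210) + 93**2) = ((32**2 - 8195) + 66)*((-14 + 197**2) + 93**2) = ((1024 - 8195) + 66)*((-14 + 38809) + 8649) = (-7171 + 66)*(38795 + 8649) = -7105*47444 = -337089620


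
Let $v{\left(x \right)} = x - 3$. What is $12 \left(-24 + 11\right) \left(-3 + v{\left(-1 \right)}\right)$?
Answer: $1092$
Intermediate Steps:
$v{\left(x \right)} = -3 + x$
$12 \left(-24 + 11\right) \left(-3 + v{\left(-1 \right)}\right) = 12 \left(-24 + 11\right) \left(-3 - 4\right) = 12 \left(- 13 \left(-3 - 4\right)\right) = 12 \left(\left(-13\right) \left(-7\right)\right) = 12 \cdot 91 = 1092$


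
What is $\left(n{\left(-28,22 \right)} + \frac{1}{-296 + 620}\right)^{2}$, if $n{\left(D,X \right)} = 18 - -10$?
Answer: $\frac{82319329}{104976} \approx 784.17$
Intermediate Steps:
$n{\left(D,X \right)} = 28$ ($n{\left(D,X \right)} = 18 + 10 = 28$)
$\left(n{\left(-28,22 \right)} + \frac{1}{-296 + 620}\right)^{2} = \left(28 + \frac{1}{-296 + 620}\right)^{2} = \left(28 + \frac{1}{324}\right)^{2} = \left(\frac{9073}{324}\right)^{2} = \frac{82319329}{104976}$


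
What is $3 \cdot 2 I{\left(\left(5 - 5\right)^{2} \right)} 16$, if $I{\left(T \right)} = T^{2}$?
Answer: $0$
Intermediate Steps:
$3 \cdot 2 I{\left(\left(5 - 5\right)^{2} \right)} 16 = 3 \cdot 2 \left(\left(5 - 5\right)^{2}\right)^{2} \cdot 16 = 6 \left(0^{2}\right)^{2} \cdot 16 = 6 \cdot 0^{2} \cdot 16 = 6 \cdot 0 \cdot 16 = 0 \cdot 16 = 0$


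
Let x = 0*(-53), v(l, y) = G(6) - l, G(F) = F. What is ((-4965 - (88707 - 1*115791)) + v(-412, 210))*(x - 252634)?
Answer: -5693612458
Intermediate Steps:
v(l, y) = 6 - l
x = 0
((-4965 - (88707 - 1*115791)) + v(-412, 210))*(x - 252634) = ((-4965 - (88707 - 1*115791)) + (6 - 1*(-412)))*(0 - 252634) = ((-4965 - (88707 - 115791)) + (6 + 412))*(-252634) = ((-4965 - 1*(-27084)) + 418)*(-252634) = ((-4965 + 27084) + 418)*(-252634) = (22119 + 418)*(-252634) = 22537*(-252634) = -5693612458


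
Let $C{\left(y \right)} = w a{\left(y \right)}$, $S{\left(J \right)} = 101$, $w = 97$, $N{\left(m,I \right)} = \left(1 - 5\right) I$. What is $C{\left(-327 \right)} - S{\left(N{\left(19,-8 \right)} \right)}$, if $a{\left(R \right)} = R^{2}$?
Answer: $10372012$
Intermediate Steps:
$N{\left(m,I \right)} = - 4 I$
$C{\left(y \right)} = 97 y^{2}$
$C{\left(-327 \right)} - S{\left(N{\left(19,-8 \right)} \right)} = 97 \left(-327\right)^{2} - 101 = 97 \cdot 106929 - 101 = 10372113 - 101 = 10372012$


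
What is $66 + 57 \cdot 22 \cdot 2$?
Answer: $2574$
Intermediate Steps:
$66 + 57 \cdot 22 \cdot 2 = 66 + 57 \cdot 44 = 66 + 2508 = 2574$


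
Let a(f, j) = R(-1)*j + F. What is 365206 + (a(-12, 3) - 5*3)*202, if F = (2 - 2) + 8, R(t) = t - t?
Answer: 363792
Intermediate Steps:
R(t) = 0
F = 8 (F = 0 + 8 = 8)
a(f, j) = 8 (a(f, j) = 0*j + 8 = 0 + 8 = 8)
365206 + (a(-12, 3) - 5*3)*202 = 365206 + (8 - 5*3)*202 = 365206 + (8 - 15)*202 = 365206 - 7*202 = 365206 - 1414 = 363792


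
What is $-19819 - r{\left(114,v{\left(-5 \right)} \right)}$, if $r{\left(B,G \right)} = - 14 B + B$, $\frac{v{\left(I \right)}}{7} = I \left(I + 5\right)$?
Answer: $-18337$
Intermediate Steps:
$v{\left(I \right)} = 7 I \left(5 + I\right)$ ($v{\left(I \right)} = 7 I \left(I + 5\right) = 7 I \left(5 + I\right)$)
$r{\left(B,G \right)} = - 13 B$
$-19819 - r{\left(114,v{\left(-5 \right)} \right)} = -19819 - \left(-13\right) 114 = -19819 - -1482 = -19819 + 1482 = -18337$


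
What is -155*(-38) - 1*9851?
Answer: -3961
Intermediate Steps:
-155*(-38) - 1*9851 = 5890 - 9851 = -3961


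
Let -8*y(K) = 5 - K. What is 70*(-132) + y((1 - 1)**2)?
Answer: -73925/8 ≈ -9240.6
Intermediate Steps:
y(K) = -5/8 + K/8 (y(K) = -(5 - K)/8 = -5/8 + K/8)
70*(-132) + y((1 - 1)**2) = 70*(-132) + (-5/8 + (1 - 1)**2/8) = -9240 + (-5/8 + (1/8)*0**2) = -9240 + (-5/8 + (1/8)*0) = -9240 + (-5/8 + 0) = -9240 - 5/8 = -73925/8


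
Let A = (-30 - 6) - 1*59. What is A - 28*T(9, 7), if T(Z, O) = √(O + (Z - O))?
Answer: -179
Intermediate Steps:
T(Z, O) = √Z
A = -95 (A = -36 - 59 = -95)
A - 28*T(9, 7) = -95 - 28*√9 = -95 - 28*3 = -95 - 84 = -179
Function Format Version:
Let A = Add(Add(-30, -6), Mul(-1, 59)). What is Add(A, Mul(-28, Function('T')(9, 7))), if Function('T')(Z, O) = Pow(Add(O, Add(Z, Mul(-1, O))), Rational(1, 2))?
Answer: -179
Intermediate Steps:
Function('T')(Z, O) = Pow(Z, Rational(1, 2))
A = -95 (A = Add(-36, -59) = -95)
Add(A, Mul(-28, Function('T')(9, 7))) = Add(-95, Mul(-28, Pow(9, Rational(1, 2)))) = Add(-95, Mul(-28, 3)) = Add(-95, -84) = -179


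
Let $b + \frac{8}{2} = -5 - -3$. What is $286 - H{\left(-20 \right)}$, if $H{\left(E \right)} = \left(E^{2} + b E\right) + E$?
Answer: $-214$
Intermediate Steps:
$b = -6$ ($b = -4 - 2 = -6$)
$H{\left(E \right)} = E^{2} - 5 E$ ($H{\left(E \right)} = \left(E^{2} - 6 E\right) + E = E^{2} - 5 E$)
$286 - H{\left(-20 \right)} = 286 - - 20 \left(-5 - 20\right) = 286 - \left(-20\right) \left(-25\right) = 286 - 500 = -214$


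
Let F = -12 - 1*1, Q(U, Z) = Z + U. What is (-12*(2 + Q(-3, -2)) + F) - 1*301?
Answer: -278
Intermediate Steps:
Q(U, Z) = U + Z
F = -13 (F = -12 - 1 = -13)
(-12*(2 + Q(-3, -2)) + F) - 1*301 = (-12*(2 + (-3 - 2)) - 13) - 1*301 = (-12*(2 - 5) - 13) - 301 = (-12*(-3) - 13) - 301 = (-2*(-18) - 13) - 301 = (36 - 13) - 301 = 23 - 301 = -278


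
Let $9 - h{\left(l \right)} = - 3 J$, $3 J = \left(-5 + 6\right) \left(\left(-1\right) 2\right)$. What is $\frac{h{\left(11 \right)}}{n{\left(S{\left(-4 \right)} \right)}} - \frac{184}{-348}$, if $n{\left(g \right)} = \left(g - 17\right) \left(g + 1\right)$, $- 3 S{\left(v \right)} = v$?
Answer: $\frac{1379}{4089} \approx 0.33725$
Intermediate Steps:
$S{\left(v \right)} = - \frac{v}{3}$
$n{\left(g \right)} = \left(1 + g\right) \left(-17 + g\right)$ ($n{\left(g \right)} = \left(-17 + g\right) \left(1 + g\right) = \left(1 + g\right) \left(-17 + g\right)$)
$J = - \frac{2}{3}$ ($J = \frac{\left(-5 + 6\right) \left(\left(-1\right) 2\right)}{3} = \frac{1 \left(-2\right)}{3} = \frac{1}{3} \left(-2\right) = - \frac{2}{3} \approx -0.66667$)
$h{\left(l \right)} = 7$ ($h{\left(l \right)} = 9 - \left(-3\right) \left(- \frac{2}{3}\right) = 9 - 2 = 7$)
$\frac{h{\left(11 \right)}}{n{\left(S{\left(-4 \right)} \right)}} - \frac{184}{-348} = \frac{7}{-17 + \left(\left(- \frac{1}{3}\right) \left(-4\right)\right)^{2} - 16 \left(\left(- \frac{1}{3}\right) \left(-4\right)\right)} - \frac{184}{-348} = \frac{7}{-17 + \left(\frac{4}{3}\right)^{2} - \frac{64}{3}} - - \frac{46}{87} = \frac{7}{-17 + \frac{16}{9} - \frac{64}{3}} + \frac{46}{87} = \frac{7}{- \frac{329}{9}} + \frac{46}{87} = 7 \left(- \frac{9}{329}\right) + \frac{46}{87} = - \frac{9}{47} + \frac{46}{87} = \frac{1379}{4089}$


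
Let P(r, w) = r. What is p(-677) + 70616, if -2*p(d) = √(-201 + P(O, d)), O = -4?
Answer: 70616 - I*√205/2 ≈ 70616.0 - 7.1589*I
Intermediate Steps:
p(d) = -I*√205/2 (p(d) = -√(-201 - 4)/2 = -I*√205/2)
p(-677) + 70616 = -I*√205/2 + 70616 = 70616 - I*√205/2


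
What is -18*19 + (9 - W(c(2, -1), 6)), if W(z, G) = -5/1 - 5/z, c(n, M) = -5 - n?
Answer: -2301/7 ≈ -328.71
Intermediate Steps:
W(z, G) = -5 - 5/z (W(z, G) = -5*1 - 5/z = -5 - 5/z)
-18*19 + (9 - W(c(2, -1), 6)) = -18*19 + (9 - (-5 - 5/(-5 - 1*2))) = -342 + (9 - (-5 - 5/(-5 - 2))) = -342 + (9 - (-5 - 5/(-7))) = -342 + (9 - (-5 - 5*(-1/7))) = -342 + (9 - (-5 + 5/7)) = -342 + (9 - 1*(-30/7)) = -342 + (9 + 30/7) = -342 + 93/7 = -2301/7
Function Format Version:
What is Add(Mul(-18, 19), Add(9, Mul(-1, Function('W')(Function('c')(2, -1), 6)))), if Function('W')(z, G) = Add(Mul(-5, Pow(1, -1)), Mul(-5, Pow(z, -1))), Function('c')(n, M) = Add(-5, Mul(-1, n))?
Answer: Rational(-2301, 7) ≈ -328.71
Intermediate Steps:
Function('W')(z, G) = Add(-5, Mul(-5, Pow(z, -1))) (Function('W')(z, G) = Add(Mul(-5, 1), Mul(-5, Pow(z, -1))) = Add(-5, Mul(-5, Pow(z, -1))))
Add(Mul(-18, 19), Add(9, Mul(-1, Function('W')(Function('c')(2, -1), 6)))) = Add(Mul(-18, 19), Add(9, Mul(-1, Add(-5, Mul(-5, Pow(Add(-5, Mul(-1, 2)), -1)))))) = Add(-342, Add(9, Mul(-1, Add(-5, Mul(-5, Pow(Add(-5, -2), -1)))))) = Add(-342, Add(9, Mul(-1, Add(-5, Mul(-5, Pow(-7, -1)))))) = Add(-342, Add(9, Mul(-1, Add(-5, Mul(-5, Rational(-1, 7)))))) = Add(-342, Add(9, Mul(-1, Add(-5, Rational(5, 7))))) = Add(-342, Add(9, Mul(-1, Rational(-30, 7)))) = Add(-342, Add(9, Rational(30, 7))) = Add(-342, Rational(93, 7)) = Rational(-2301, 7)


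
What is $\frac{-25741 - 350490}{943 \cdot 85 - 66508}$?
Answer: $- \frac{376231}{13647} \approx -27.569$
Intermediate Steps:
$\frac{-25741 - 350490}{943 \cdot 85 - 66508} = - \frac{376231}{80155 - 66508} = - \frac{376231}{13647}$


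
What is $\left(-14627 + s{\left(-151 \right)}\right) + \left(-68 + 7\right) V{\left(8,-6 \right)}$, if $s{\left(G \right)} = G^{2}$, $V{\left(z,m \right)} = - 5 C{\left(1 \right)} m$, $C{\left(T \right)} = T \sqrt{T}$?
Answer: $6344$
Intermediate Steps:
$C{\left(T \right)} = T^{\frac{3}{2}}$
$V{\left(z,m \right)} = - 5 m$ ($V{\left(z,m \right)} = - 5 \cdot 1^{\frac{3}{2}} m = \left(-5\right) 1 m = - 5 m$)
$\left(-14627 + s{\left(-151 \right)}\right) + \left(-68 + 7\right) V{\left(8,-6 \right)} = \left(-14627 + \left(-151\right)^{2}\right) + \left(-68 + 7\right) \left(\left(-5\right) \left(-6\right)\right) = \left(-14627 + 22801\right) - 1830 = 8174 - 1830 = 6344$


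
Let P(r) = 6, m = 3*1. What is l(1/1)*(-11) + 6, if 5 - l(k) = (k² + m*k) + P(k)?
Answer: 61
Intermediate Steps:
m = 3
l(k) = -1 - k² - 3*k (l(k) = 5 - ((k² + 3*k) + 6) = 5 - (6 + k² + 3*k) = 5 + (-6 - k² - 3*k) = -1 - k² - 3*k)
l(1/1)*(-11) + 6 = (-1 - (1/1)² - 3/1)*(-11) + 6 = (-1 - 1*1² - 3*1)*(-11) + 6 = (-1 - 1*1 - 3)*(-11) + 6 = (-1 - 1 - 3)*(-11) + 6 = -5*(-11) + 6 = 55 + 6 = 61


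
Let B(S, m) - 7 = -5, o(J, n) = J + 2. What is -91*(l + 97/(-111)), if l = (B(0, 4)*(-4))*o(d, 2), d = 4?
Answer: 493675/111 ≈ 4447.5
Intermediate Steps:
o(J, n) = 2 + J
B(S, m) = 2 (B(S, m) = 7 - 5 = 2)
l = -48 (l = (2*(-4))*(2 + 4) = -8*6 = -48)
-91*(l + 97/(-111)) = -91*(-48 + 97/(-111)) = -91*(-48 + 97*(-1/111)) = -91*(-48 - 97/111) = -91*(-5425/111) = 493675/111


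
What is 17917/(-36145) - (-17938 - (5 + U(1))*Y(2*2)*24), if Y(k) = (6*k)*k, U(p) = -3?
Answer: 814907253/36145 ≈ 22546.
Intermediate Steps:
Y(k) = 6*k**2
17917/(-36145) - (-17938 - (5 + U(1))*Y(2*2)*24) = 17917/(-36145) - (-17938 - (5 - 3)*(6*(2*2)**2)*24) = 17917*(-1/36145) - (-17938 - 2*(6*4**2)*24) = -17917/36145 - (-17938 - 2*(6*16)*24) = -17917/36145 - (-17938 - 2*96*24) = -17917/36145 - (-17938 - 192*24) = -17917/36145 - (-17938 - 1*4608) = -17917/36145 - (-17938 - 4608) = -17917/36145 - 1*(-22546) = -17917/36145 + 22546 = 814907253/36145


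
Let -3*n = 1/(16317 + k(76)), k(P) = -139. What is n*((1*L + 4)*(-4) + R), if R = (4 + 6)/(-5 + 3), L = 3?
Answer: 11/16178 ≈ 0.00067994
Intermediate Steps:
R = -5 (R = 10/(-2) = 10*(-½) = -5)
n = -1/48534 (n = -1/(3*(16317 - 139)) = -⅓/16178 = -⅓*1/16178 = -1/48534 ≈ -2.0604e-5)
n*((1*L + 4)*(-4) + R) = -((1*3 + 4)*(-4) - 5)/48534 = -((3 + 4)*(-4) - 5)/48534 = -(7*(-4) - 5)/48534 = -(-28 - 5)/48534 = -1/48534*(-33) = 11/16178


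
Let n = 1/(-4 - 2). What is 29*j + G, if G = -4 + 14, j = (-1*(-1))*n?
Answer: 31/6 ≈ 5.1667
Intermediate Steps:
n = -⅙ (n = 1/(-6) = -⅙ ≈ -0.16667)
j = -⅙ (j = -1*(-1)*(-⅙) = 1*(-⅙) = -⅙ ≈ -0.16667)
G = 10
29*j + G = 29*(-⅙) + 10 = -29/6 + 10 = 31/6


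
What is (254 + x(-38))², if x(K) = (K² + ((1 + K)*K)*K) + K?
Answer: 2679925824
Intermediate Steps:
x(K) = K + K² + K²*(1 + K) (x(K) = (K² + (K*(1 + K))*K) + K = (K² + K²*(1 + K)) + K = K + K² + K²*(1 + K))
(254 + x(-38))² = (254 - 38*(1 + (-38)² + 2*(-38)))² = (254 - 38*(1 + 1444 - 76))² = (254 - 38*1369)² = (254 - 52022)² = (-51768)² = 2679925824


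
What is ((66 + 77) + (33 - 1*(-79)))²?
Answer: 65025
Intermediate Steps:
((66 + 77) + (33 - 1*(-79)))² = (143 + (33 + 79))² = (143 + 112)² = 255² = 65025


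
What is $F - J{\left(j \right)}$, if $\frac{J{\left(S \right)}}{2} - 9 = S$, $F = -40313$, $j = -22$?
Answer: $-40287$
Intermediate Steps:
$J{\left(S \right)} = 18 + 2 S$
$F - J{\left(j \right)} = -40313 - \left(18 + 2 \left(-22\right)\right) = -40313 - \left(18 - 44\right) = -40313 - -26 = -40313 + 26 = -40287$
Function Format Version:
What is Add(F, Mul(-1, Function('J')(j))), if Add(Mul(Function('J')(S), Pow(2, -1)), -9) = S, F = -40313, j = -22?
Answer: -40287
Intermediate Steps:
Function('J')(S) = Add(18, Mul(2, S))
Add(F, Mul(-1, Function('J')(j))) = Add(-40313, Mul(-1, Add(18, Mul(2, -22)))) = Add(-40313, Mul(-1, Add(18, -44))) = Add(-40313, Mul(-1, -26)) = Add(-40313, 26) = -40287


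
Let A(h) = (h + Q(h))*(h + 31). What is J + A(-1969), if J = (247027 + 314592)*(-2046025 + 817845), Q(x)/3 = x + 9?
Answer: -689754012058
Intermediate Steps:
Q(x) = 27 + 3*x (Q(x) = 3*(x + 9) = 3*(9 + x) = 27 + 3*x)
A(h) = (27 + 4*h)*(31 + h) (A(h) = (h + (27 + 3*h))*(h + 31) = (27 + 4*h)*(31 + h))
J = -689769223420 (J = 561619*(-1228180) = -689769223420)
J + A(-1969) = -689769223420 + (837 + 4*(-1969)² + 151*(-1969)) = -689769223420 + (837 + 4*3876961 - 297319) = -689769223420 + (837 + 15507844 - 297319) = -689769223420 + 15211362 = -689754012058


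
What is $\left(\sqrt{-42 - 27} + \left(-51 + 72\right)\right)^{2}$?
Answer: $\left(21 + i \sqrt{69}\right)^{2} \approx 372.0 + 348.88 i$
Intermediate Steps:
$\left(\sqrt{-42 - 27} + \left(-51 + 72\right)\right)^{2} = \left(\sqrt{-69} + 21\right)^{2} = \left(i \sqrt{69} + 21\right)^{2} = \left(21 + i \sqrt{69}\right)^{2}$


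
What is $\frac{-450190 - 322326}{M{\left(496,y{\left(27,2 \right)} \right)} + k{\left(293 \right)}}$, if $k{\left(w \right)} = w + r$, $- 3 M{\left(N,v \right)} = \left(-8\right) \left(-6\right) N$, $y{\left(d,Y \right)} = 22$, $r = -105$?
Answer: $\frac{193129}{1937} \approx 99.705$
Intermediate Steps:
$M{\left(N,v \right)} = - 16 N$ ($M{\left(N,v \right)} = - \frac{\left(-8\right) \left(-6\right) N}{3} = - \frac{48 N}{3} = - 16 N$)
$k{\left(w \right)} = -105 + w$ ($k{\left(w \right)} = w - 105 = -105 + w$)
$\frac{-450190 - 322326}{M{\left(496,y{\left(27,2 \right)} \right)} + k{\left(293 \right)}} = \frac{-450190 - 322326}{\left(-16\right) 496 + \left(-105 + 293\right)} = - \frac{772516}{-7936 + 188} = - \frac{772516}{-7748} = \left(-772516\right) \left(- \frac{1}{7748}\right) = \frac{193129}{1937}$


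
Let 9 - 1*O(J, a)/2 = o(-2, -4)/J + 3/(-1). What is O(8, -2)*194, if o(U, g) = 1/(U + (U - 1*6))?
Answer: 93217/20 ≈ 4660.9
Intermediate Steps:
o(U, g) = 1/(-6 + 2*U) (o(U, g) = 1/(U + (U - 6)) = 1/(U + (-6 + U)) = 1/(-6 + 2*U))
O(J, a) = 24 + 1/(5*J) (O(J, a) = 18 - 2*((1/(2*(-3 - 2)))/J + 3/(-1)) = 18 - 2*(((1/2)/(-5))/J + 3*(-1)) = 18 - 2*(((1/2)*(-1/5))/J - 3) = 18 - 2*(-1/(10*J) - 3) = 18 - 2*(-3 - 1/(10*J)) = 18 + (6 + 1/(5*J)) = 24 + 1/(5*J))
O(8, -2)*194 = (24 + (1/5)/8)*194 = (24 + (1/5)*(1/8))*194 = (24 + 1/40)*194 = (961/40)*194 = 93217/20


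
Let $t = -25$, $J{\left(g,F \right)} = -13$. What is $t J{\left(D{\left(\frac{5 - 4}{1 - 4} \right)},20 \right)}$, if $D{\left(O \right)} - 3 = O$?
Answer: $325$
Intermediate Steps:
$D{\left(O \right)} = 3 + O$
$t J{\left(D{\left(\frac{5 - 4}{1 - 4} \right)},20 \right)} = \left(-25\right) \left(-13\right) = 325$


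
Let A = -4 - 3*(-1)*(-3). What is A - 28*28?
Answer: -797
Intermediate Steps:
A = -13 (A = -4 + 3*(-3) = -4 - 9 = -13)
A - 28*28 = -13 - 28*28 = -13 - 784 = -797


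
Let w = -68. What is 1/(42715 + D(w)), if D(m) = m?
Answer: 1/42647 ≈ 2.3448e-5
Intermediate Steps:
1/(42715 + D(w)) = 1/(42715 - 68) = 1/42647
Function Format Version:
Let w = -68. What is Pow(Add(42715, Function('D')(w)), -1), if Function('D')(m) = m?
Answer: Rational(1, 42647) ≈ 2.3448e-5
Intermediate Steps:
Pow(Add(42715, Function('D')(w)), -1) = Pow(Add(42715, -68), -1) = Pow(42647, -1) = Rational(1, 42647)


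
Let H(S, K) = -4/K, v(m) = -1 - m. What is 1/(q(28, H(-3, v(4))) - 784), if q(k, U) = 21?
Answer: -1/763 ≈ -0.0013106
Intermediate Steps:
1/(q(28, H(-3, v(4))) - 784) = 1/(21 - 784) = 1/(-763) = -1/763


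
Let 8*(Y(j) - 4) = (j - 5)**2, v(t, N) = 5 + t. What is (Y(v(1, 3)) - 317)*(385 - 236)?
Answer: -372947/8 ≈ -46618.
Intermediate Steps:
Y(j) = 4 + (-5 + j)**2/8 (Y(j) = 4 + (j - 5)**2/8 = 4 + (-5 + j)**2/8)
(Y(v(1, 3)) - 317)*(385 - 236) = ((4 + (-5 + (5 + 1))**2/8) - 317)*(385 - 236) = ((4 + (-5 + 6)**2/8) - 317)*149 = ((4 + (1/8)*1**2) - 317)*149 = ((4 + (1/8)*1) - 317)*149 = ((4 + 1/8) - 317)*149 = (33/8 - 317)*149 = -2503/8*149 = -372947/8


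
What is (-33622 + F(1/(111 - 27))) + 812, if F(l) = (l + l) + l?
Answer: -918679/28 ≈ -32810.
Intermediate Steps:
F(l) = 3*l (F(l) = 2*l + l = 3*l)
(-33622 + F(1/(111 - 27))) + 812 = (-33622 + 3/(111 - 27)) + 812 = (-33622 + 3/84) + 812 = (-33622 + 3*(1/84)) + 812 = (-33622 + 1/28) + 812 = -941415/28 + 812 = -918679/28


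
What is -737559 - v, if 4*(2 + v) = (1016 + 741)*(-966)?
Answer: -626483/2 ≈ -3.1324e+5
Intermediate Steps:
v = -848635/2 (v = -2 + ((1016 + 741)*(-966))/4 = -2 + (1757*(-966))/4 = -2 + (1/4)*(-1697262) = -2 - 848631/2 = -848635/2 ≈ -4.2432e+5)
-737559 - v = -737559 - 1*(-848635/2) = -737559 + 848635/2 = -626483/2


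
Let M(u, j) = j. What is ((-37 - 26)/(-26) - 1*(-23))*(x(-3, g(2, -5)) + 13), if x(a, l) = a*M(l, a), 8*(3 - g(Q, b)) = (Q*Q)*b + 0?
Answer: 7271/13 ≈ 559.31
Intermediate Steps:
g(Q, b) = 3 - b*Q²/8 (g(Q, b) = 3 - ((Q*Q)*b + 0)/8 = 3 - (Q²*b + 0)/8 = 3 - (b*Q² + 0)/8 = 3 - b*Q²/8)
x(a, l) = a² (x(a, l) = a*a = a²)
((-37 - 26)/(-26) - 1*(-23))*(x(-3, g(2, -5)) + 13) = ((-37 - 26)/(-26) - 1*(-23))*((-3)² + 13) = (-63*(-1/26) + 23)*(9 + 13) = (63/26 + 23)*22 = (661/26)*22 = 7271/13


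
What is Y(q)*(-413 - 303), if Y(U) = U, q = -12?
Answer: 8592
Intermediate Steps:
Y(q)*(-413 - 303) = -12*(-413 - 303) = -12*(-716) = 8592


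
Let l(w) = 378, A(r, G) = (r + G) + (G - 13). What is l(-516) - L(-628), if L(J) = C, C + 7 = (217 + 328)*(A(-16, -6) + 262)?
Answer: -120060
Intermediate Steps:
A(r, G) = -13 + r + 2*G (A(r, G) = (G + r) + (-13 + G) = -13 + r + 2*G)
C = 120438 (C = -7 + (217 + 328)*((-13 - 16 + 2*(-6)) + 262) = -7 + 545*((-13 - 16 - 12) + 262) = -7 + 545*(-41 + 262) = -7 + 545*221 = -7 + 120445 = 120438)
L(J) = 120438
l(-516) - L(-628) = 378 - 1*120438 = 378 - 120438 = -120060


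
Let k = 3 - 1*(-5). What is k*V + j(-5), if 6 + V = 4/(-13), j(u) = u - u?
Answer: -656/13 ≈ -50.462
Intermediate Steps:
j(u) = 0
V = -82/13 (V = -6 + 4/(-13) = -6 + 4*(-1/13) = -6 - 4/13 = -82/13 ≈ -6.3077)
k = 8 (k = 3 + 5 = 8)
k*V + j(-5) = 8*(-82/13) + 0 = -656/13 + 0 = -656/13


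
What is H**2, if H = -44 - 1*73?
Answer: 13689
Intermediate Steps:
H = -117 (H = -44 - 73 = -117)
H**2 = (-117)**2 = 13689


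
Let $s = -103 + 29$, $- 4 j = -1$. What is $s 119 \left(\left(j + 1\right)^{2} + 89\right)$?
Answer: $- \frac{6379947}{8} \approx -7.9749 \cdot 10^{5}$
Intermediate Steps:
$j = \frac{1}{4}$ ($j = \left(- \frac{1}{4}\right) \left(-1\right) = \frac{1}{4} \approx 0.25$)
$s = -74$
$s 119 \left(\left(j + 1\right)^{2} + 89\right) = \left(-74\right) 119 \left(\left(\frac{1}{4} + 1\right)^{2} + 89\right) = - 8806 \left(\left(\frac{5}{4}\right)^{2} + 89\right) = - 8806 \left(\frac{25}{16} + 89\right) = \left(-8806\right) \frac{1449}{16} = - \frac{6379947}{8}$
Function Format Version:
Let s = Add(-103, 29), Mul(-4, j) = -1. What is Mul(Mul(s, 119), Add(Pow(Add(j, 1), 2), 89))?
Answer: Rational(-6379947, 8) ≈ -7.9749e+5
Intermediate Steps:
j = Rational(1, 4) (j = Mul(Rational(-1, 4), -1) = Rational(1, 4) ≈ 0.25000)
s = -74
Mul(Mul(s, 119), Add(Pow(Add(j, 1), 2), 89)) = Mul(Mul(-74, 119), Add(Pow(Add(Rational(1, 4), 1), 2), 89)) = Mul(-8806, Add(Pow(Rational(5, 4), 2), 89)) = Mul(-8806, Add(Rational(25, 16), 89)) = Mul(-8806, Rational(1449, 16)) = Rational(-6379947, 8)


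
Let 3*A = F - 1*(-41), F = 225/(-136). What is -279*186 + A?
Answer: -21167401/408 ≈ -51881.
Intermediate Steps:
F = -225/136 (F = 225*(-1/136) = -225/136 ≈ -1.6544)
A = 5351/408 (A = (-225/136 - 1*(-41))/3 = (-225/136 + 41)/3 = (1/3)*(5351/136) = 5351/408 ≈ 13.115)
-279*186 + A = -279*186 + 5351/408 = -51894 + 5351/408 = -21167401/408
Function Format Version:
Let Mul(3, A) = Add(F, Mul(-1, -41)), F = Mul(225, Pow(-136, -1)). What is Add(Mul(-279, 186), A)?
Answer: Rational(-21167401, 408) ≈ -51881.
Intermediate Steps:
F = Rational(-225, 136) (F = Mul(225, Rational(-1, 136)) = Rational(-225, 136) ≈ -1.6544)
A = Rational(5351, 408) (A = Mul(Rational(1, 3), Add(Rational(-225, 136), Mul(-1, -41))) = Mul(Rational(1, 3), Add(Rational(-225, 136), 41)) = Mul(Rational(1, 3), Rational(5351, 136)) = Rational(5351, 408) ≈ 13.115)
Add(Mul(-279, 186), A) = Add(Mul(-279, 186), Rational(5351, 408)) = Add(-51894, Rational(5351, 408)) = Rational(-21167401, 408)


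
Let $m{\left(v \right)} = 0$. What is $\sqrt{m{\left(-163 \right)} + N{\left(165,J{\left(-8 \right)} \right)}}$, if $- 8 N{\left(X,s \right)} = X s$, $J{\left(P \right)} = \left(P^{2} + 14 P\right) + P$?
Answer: $\sqrt{1155} \approx 33.985$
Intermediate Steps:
$J{\left(P \right)} = P^{2} + 15 P$
$N{\left(X,s \right)} = - \frac{X s}{8}$
$\sqrt{m{\left(-163 \right)} + N{\left(165,J{\left(-8 \right)} \right)}} = \sqrt{0 - \frac{165 \left(- 8 \left(15 - 8\right)\right)}{8}} = \sqrt{0 - \frac{165 \left(\left(-8\right) 7\right)}{8}} = \sqrt{0 - \frac{165}{8} \left(-56\right)} = \sqrt{0 + 1155} = \sqrt{1155}$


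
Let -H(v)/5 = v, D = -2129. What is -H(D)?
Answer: -10645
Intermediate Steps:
H(v) = -5*v
-H(D) = -(-5)*(-2129) = -1*10645 = -10645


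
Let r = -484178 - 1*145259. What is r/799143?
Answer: -629437/799143 ≈ -0.78764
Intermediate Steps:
r = -629437 (r = -484178 - 145259 = -629437)
r/799143 = -629437/799143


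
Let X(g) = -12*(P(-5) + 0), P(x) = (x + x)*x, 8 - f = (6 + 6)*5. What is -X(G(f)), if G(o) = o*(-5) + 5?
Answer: 600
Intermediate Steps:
f = -52 (f = 8 - (6 + 6)*5 = 8 - 12*5 = 8 - 1*60 = 8 - 60 = -52)
G(o) = 5 - 5*o (G(o) = -5*o + 5 = 5 - 5*o)
P(x) = 2*x² (P(x) = (2*x)*x = 2*x²)
X(g) = -600 (X(g) = -12*(2*(-5)² + 0) = -12*(2*25 + 0) = -12*(50 + 0) = -12*50 = -600)
-X(G(f)) = -1*(-600) = 600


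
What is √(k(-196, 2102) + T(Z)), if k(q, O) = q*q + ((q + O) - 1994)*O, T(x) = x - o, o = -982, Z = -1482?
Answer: 6*I*√4085 ≈ 383.48*I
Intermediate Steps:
T(x) = 982 + x (T(x) = x - 1*(-982) = x + 982 = 982 + x)
k(q, O) = q² + O*(-1994 + O + q) (k(q, O) = q² + ((O + q) - 1994)*O = q² + (-1994 + O + q)*O = q² + O*(-1994 + O + q))
√(k(-196, 2102) + T(Z)) = √((2102² + (-196)² - 1994*2102 + 2102*(-196)) + (982 - 1482)) = √((4418404 + 38416 - 4191388 - 411992) - 500) = √(-146560 - 500) = √(-147060) = 6*I*√4085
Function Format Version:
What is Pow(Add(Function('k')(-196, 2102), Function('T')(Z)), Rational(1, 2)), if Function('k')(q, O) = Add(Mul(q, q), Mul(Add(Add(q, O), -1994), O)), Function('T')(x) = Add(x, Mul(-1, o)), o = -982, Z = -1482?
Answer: Mul(6, I, Pow(4085, Rational(1, 2))) ≈ Mul(383.48, I)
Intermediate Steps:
Function('T')(x) = Add(982, x) (Function('T')(x) = Add(x, Mul(-1, -982)) = Add(x, 982) = Add(982, x))
Function('k')(q, O) = Add(Pow(q, 2), Mul(O, Add(-1994, O, q))) (Function('k')(q, O) = Add(Pow(q, 2), Mul(Add(Add(O, q), -1994), O)) = Add(Pow(q, 2), Mul(Add(-1994, O, q), O)) = Add(Pow(q, 2), Mul(O, Add(-1994, O, q))))
Pow(Add(Function('k')(-196, 2102), Function('T')(Z)), Rational(1, 2)) = Pow(Add(Add(Pow(2102, 2), Pow(-196, 2), Mul(-1994, 2102), Mul(2102, -196)), Add(982, -1482)), Rational(1, 2)) = Pow(Add(Add(4418404, 38416, -4191388, -411992), -500), Rational(1, 2)) = Pow(Add(-146560, -500), Rational(1, 2)) = Pow(-147060, Rational(1, 2)) = Mul(6, I, Pow(4085, Rational(1, 2)))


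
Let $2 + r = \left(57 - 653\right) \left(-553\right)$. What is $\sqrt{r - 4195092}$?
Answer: $i \sqrt{3865506} \approx 1966.1 i$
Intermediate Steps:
$r = 329586$ ($r = -2 + \left(57 - 653\right) \left(-553\right) = -2 - -329588 = -2 + 329588 = 329586$)
$\sqrt{r - 4195092} = \sqrt{329586 - 4195092} = \sqrt{-3865506} = i \sqrt{3865506}$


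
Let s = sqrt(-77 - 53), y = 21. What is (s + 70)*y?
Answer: 1470 + 21*I*sqrt(130) ≈ 1470.0 + 239.44*I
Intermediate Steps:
s = I*sqrt(130) (s = sqrt(-130) = I*sqrt(130) ≈ 11.402*I)
(s + 70)*y = (I*sqrt(130) + 70)*21 = (70 + I*sqrt(130))*21 = 1470 + 21*I*sqrt(130)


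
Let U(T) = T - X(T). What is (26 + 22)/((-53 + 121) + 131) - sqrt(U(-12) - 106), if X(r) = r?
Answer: 48/199 - I*sqrt(106) ≈ 0.24121 - 10.296*I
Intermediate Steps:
U(T) = 0 (U(T) = T - T = 0)
(26 + 22)/((-53 + 121) + 131) - sqrt(U(-12) - 106) = (26 + 22)/((-53 + 121) + 131) - sqrt(0 - 106) = 48/(68 + 131) - sqrt(-106) = 48/199 - I*sqrt(106)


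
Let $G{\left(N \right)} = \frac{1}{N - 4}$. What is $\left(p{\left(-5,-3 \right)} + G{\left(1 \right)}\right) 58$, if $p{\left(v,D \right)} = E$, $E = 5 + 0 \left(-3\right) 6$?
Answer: $\frac{812}{3} \approx 270.67$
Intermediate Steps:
$G{\left(N \right)} = \frac{1}{-4 + N}$
$E = 5$ ($E = 5 + 0 \cdot 6 = 5 + 0 = 5$)
$p{\left(v,D \right)} = 5$
$\left(p{\left(-5,-3 \right)} + G{\left(1 \right)}\right) 58 = \left(5 + \frac{1}{-4 + 1}\right) 58 = \left(5 + \frac{1}{-3}\right) 58 = \left(5 - \frac{1}{3}\right) 58 = \frac{14}{3} \cdot 58 = \frac{812}{3}$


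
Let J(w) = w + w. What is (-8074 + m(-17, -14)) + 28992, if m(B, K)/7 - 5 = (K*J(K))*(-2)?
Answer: 15465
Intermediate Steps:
J(w) = 2*w
m(B, K) = 35 - 28*K² (m(B, K) = 35 + 7*((K*(2*K))*(-2)) = 35 + 7*((2*K²)*(-2)) = 35 + 7*(-4*K²) = 35 - 28*K²)
(-8074 + m(-17, -14)) + 28992 = (-8074 + (35 - 28*(-14)²)) + 28992 = (-8074 + (35 - 28*196)) + 28992 = (-8074 + (35 - 5488)) + 28992 = (-8074 - 5453) + 28992 = -13527 + 28992 = 15465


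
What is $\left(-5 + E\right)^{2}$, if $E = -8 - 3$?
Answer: $256$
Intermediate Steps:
$E = -11$ ($E = -8 - 3 = -11$)
$\left(-5 + E\right)^{2} = \left(-5 - 11\right)^{2} = \left(-16\right)^{2} = 256$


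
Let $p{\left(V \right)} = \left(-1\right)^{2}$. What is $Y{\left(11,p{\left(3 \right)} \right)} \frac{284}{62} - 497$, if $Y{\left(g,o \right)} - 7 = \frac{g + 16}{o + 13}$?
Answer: $- \frac{98974}{217} \approx -456.1$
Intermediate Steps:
$p{\left(V \right)} = 1$
$Y{\left(g,o \right)} = 7 + \frac{16 + g}{13 + o}$ ($Y{\left(g,o \right)} = 7 + \frac{g + 16}{o + 13} = 7 + \frac{16 + g}{13 + o}$)
$Y{\left(11,p{\left(3 \right)} \right)} \frac{284}{62} - 497 = \frac{107 + 11 + 7 \cdot 1}{13 + 1} \cdot \frac{284}{62} - 497 = \frac{107 + 11 + 7}{14} \cdot 284 \cdot \frac{1}{62} - 497 = \frac{1}{14} \cdot 125 \cdot \frac{142}{31} - 497 = \frac{125}{14} \cdot \frac{142}{31} - 497 = \frac{8875}{217} - 497 = - \frac{98974}{217}$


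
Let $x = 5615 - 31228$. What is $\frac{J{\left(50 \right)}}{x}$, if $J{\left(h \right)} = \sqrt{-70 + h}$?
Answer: $- \frac{2 i \sqrt{5}}{25613} \approx - 0.0001746 i$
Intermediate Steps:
$x = -25613$ ($x = 5615 - 31228 = -25613$)
$\frac{J{\left(50 \right)}}{x} = \frac{\sqrt{-70 + 50}}{-25613} = \sqrt{-20} \left(- \frac{1}{25613}\right) = 2 i \sqrt{5} \left(- \frac{1}{25613}\right) = - \frac{2 i \sqrt{5}}{25613}$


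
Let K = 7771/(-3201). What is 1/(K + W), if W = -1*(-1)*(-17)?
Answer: -3201/62188 ≈ -0.051473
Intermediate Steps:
W = -17 (W = 1*(-17) = -17)
K = -7771/3201 (K = 7771*(-1/3201) = -7771/3201 ≈ -2.4277)
1/(K + W) = 1/(-7771/3201 - 17) = 1/(-62188/3201) = -3201/62188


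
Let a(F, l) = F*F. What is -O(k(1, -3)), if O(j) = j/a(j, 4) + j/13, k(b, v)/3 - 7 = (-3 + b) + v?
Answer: -49/78 ≈ -0.62821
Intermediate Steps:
k(b, v) = 12 + 3*b + 3*v (k(b, v) = 21 + 3*((-3 + b) + v) = 21 + 3*(-3 + b + v) = 21 + (-9 + 3*b + 3*v) = 12 + 3*b + 3*v)
a(F, l) = F²
O(j) = 1/j + j/13 (O(j) = j/(j²) + j/13 = j/j² + j*(1/13) = 1/j + j/13)
-O(k(1, -3)) = -(1/(12 + 3*1 + 3*(-3)) + (12 + 3*1 + 3*(-3))/13) = -(1/(12 + 3 - 9) + (12 + 3 - 9)/13) = -(1/6 + (1/13)*6) = -(⅙ + 6/13) = -1*49/78 = -49/78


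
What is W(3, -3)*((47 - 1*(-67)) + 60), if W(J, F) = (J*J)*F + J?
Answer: -4176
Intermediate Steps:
W(J, F) = J + F*J**2 (W(J, F) = J**2*F + J = F*J**2 + J = J + F*J**2)
W(3, -3)*((47 - 1*(-67)) + 60) = (3*(1 - 3*3))*((47 - 1*(-67)) + 60) = (3*(1 - 9))*((47 + 67) + 60) = (3*(-8))*(114 + 60) = -24*174 = -4176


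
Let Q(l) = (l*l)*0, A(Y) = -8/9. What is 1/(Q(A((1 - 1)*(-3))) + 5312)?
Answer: 1/5312 ≈ 0.00018825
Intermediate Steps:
A(Y) = -8/9 (A(Y) = -8*⅑ = -8/9)
Q(l) = 0 (Q(l) = l²*0 = 0)
1/(Q(A((1 - 1)*(-3))) + 5312) = 1/(0 + 5312) = 1/5312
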